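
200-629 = -429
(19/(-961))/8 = -19/7688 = -0.00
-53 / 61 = -0.87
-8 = -8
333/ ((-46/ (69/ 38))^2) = 0.52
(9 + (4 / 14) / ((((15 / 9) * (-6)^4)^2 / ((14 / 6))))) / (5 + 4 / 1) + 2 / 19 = 1322697619 / 1196726400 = 1.11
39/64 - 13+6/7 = -5167/448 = -11.53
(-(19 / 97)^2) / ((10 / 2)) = -361 / 47045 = -0.01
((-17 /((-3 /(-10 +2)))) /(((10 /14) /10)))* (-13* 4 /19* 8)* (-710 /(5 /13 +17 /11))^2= 510304107913600 /271377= 1880425046.76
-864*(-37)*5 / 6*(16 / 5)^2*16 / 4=5455872 / 5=1091174.40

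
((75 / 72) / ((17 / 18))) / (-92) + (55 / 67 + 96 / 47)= 56174177 / 19700144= 2.85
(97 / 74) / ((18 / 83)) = 8051 / 1332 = 6.04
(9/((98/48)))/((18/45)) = 11.02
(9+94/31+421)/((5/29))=389296/155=2511.59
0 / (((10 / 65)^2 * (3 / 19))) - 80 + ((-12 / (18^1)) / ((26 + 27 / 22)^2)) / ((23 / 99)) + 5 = -618963669 / 8252423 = -75.00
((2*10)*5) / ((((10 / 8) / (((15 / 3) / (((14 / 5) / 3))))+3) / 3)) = 9000 / 97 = 92.78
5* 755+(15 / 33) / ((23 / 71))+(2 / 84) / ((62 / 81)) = 829320071 / 219604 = 3776.43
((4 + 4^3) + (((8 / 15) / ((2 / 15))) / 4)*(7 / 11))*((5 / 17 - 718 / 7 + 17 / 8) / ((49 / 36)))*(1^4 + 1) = -647869275 / 64141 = -10100.70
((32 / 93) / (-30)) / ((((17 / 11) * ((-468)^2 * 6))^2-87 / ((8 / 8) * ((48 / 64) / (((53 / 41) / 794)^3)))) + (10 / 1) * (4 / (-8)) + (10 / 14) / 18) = -29221095106442008 / 10508702520256070570998232580485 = -0.00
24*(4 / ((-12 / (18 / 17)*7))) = -1.21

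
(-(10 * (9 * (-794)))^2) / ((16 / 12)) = -3829898700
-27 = -27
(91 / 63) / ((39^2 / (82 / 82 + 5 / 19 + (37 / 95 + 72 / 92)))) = 5321 / 2300805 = 0.00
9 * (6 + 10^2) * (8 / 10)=3816 / 5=763.20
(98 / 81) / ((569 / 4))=0.01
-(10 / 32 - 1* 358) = 5723 / 16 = 357.69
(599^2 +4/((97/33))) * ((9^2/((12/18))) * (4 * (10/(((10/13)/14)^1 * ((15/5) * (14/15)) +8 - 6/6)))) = 732968638740/3007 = 243754119.97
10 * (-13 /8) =-65 /4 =-16.25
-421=-421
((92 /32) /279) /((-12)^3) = -0.00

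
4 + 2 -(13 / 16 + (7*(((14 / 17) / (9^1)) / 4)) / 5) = 63103 / 12240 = 5.16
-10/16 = -5/8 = -0.62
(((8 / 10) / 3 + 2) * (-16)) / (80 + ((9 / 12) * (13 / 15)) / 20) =-43520 / 96039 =-0.45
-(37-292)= 255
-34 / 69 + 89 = 6107 / 69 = 88.51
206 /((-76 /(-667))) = 68701 /38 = 1807.92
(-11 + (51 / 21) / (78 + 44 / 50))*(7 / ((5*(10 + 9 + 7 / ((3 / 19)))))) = -26721 / 110200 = -0.24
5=5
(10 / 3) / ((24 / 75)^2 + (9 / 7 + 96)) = 43750 / 1278219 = 0.03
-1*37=-37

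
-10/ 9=-1.11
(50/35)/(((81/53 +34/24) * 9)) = 2120/39333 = 0.05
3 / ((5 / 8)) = 24 / 5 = 4.80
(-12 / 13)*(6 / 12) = -6 / 13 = -0.46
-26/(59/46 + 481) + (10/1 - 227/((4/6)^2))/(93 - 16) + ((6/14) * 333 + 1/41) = 38151549397/280152180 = 136.18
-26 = -26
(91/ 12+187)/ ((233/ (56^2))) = 1830640/ 699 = 2618.94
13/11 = 1.18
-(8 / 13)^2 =-64 / 169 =-0.38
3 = 3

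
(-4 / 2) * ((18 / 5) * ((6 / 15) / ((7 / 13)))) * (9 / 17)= -8424 / 2975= -2.83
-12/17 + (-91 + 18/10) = -89.91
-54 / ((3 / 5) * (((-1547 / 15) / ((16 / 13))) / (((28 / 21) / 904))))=3600 / 2272543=0.00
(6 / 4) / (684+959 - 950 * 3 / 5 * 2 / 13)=0.00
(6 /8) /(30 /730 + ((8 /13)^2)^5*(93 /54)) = 271719087434379 /19748472615116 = 13.76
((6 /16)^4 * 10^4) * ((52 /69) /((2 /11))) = 2413125 /2944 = 819.68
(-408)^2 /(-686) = -83232 /343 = -242.66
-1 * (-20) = 20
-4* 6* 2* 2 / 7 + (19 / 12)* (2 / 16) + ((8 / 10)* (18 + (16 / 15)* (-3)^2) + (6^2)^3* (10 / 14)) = 80002267 / 2400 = 33334.28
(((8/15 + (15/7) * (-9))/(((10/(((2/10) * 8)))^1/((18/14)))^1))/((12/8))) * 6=-94512/6125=-15.43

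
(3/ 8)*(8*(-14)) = -42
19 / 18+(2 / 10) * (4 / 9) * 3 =119 / 90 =1.32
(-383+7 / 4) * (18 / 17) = -13725 / 34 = -403.68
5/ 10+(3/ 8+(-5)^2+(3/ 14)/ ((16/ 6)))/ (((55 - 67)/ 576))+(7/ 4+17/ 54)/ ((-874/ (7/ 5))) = -4035032947/ 3303720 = -1221.36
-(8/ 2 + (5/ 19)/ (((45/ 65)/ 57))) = -25.67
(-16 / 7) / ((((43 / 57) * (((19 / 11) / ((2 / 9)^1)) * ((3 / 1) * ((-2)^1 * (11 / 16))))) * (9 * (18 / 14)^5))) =614656 / 205667667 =0.00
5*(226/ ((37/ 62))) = 70060/ 37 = 1893.51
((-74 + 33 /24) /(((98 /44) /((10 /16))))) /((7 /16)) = -4565 /98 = -46.58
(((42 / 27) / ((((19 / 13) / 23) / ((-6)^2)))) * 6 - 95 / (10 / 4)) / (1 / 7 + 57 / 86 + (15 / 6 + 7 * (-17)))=-15011171 / 330828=-45.37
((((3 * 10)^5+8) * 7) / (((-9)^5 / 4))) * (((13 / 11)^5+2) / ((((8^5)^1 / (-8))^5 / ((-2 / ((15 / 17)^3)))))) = -14486782342146989 / 115637717727792613714349260800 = -0.00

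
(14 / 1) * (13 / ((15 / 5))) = 182 / 3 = 60.67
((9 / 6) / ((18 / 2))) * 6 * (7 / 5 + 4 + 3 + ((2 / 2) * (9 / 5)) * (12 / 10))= 264 / 25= 10.56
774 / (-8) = -96.75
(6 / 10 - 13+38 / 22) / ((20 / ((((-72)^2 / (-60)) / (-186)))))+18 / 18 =32059 / 42625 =0.75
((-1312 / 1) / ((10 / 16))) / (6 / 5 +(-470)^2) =-5248 / 552253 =-0.01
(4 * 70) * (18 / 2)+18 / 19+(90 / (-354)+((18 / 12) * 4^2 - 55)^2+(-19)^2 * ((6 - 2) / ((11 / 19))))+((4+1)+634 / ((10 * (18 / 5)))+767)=6765.49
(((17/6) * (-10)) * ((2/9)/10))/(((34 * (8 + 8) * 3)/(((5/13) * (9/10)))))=-1/7488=-0.00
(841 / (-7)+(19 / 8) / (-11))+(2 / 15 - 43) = -1508203 / 9240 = -163.23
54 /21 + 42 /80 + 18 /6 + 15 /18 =5821 /840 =6.93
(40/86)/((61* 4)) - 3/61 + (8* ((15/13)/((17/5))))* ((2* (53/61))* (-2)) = -5497004/579683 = -9.48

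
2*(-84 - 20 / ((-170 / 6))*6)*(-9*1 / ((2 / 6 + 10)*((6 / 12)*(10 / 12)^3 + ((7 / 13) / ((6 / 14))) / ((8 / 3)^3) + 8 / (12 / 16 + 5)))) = 302662324224 / 3805279915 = 79.54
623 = 623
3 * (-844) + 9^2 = -2451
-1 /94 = -0.01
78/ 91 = 6/ 7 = 0.86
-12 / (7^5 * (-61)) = 12 / 1025227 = 0.00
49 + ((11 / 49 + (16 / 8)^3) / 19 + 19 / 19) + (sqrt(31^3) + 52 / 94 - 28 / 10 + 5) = 11636312 / 218785 + 31 * sqrt(31) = 225.79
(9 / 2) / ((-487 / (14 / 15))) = -21 / 2435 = -0.01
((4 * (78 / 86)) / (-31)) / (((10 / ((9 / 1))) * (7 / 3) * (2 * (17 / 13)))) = -13689 / 793135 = -0.02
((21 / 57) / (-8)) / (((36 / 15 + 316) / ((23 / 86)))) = -805 / 20810624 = -0.00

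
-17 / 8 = -2.12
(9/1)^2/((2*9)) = 9/2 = 4.50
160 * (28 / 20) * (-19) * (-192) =817152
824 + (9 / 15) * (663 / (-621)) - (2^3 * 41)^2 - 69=-36856226 / 345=-106829.64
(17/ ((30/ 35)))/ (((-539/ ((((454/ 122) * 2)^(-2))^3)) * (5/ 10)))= -875846364137/ 2022772762480214976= -0.00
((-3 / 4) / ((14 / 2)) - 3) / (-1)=87 / 28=3.11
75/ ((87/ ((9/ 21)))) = 75/ 203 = 0.37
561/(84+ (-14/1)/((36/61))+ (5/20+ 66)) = 20196/4555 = 4.43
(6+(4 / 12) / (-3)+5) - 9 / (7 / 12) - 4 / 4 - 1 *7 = -790 / 63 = -12.54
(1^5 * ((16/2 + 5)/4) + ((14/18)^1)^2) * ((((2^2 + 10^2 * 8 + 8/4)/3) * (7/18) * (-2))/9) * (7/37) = -24664003/1456542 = -16.93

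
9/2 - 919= -1829/2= -914.50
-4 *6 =-24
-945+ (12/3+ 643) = -298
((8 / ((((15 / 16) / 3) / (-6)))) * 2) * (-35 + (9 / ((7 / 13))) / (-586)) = 110351616 / 10255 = 10760.76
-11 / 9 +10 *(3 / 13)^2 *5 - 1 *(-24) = 38695 / 1521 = 25.44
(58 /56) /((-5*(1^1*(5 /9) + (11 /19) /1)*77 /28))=-4959 /74690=-0.07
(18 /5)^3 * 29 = 169128 /125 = 1353.02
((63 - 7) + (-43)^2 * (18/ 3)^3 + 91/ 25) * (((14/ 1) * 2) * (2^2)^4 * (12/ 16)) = 2147409008.64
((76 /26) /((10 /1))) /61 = 19 /3965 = 0.00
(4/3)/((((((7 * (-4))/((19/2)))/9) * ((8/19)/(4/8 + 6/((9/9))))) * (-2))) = 14079/448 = 31.43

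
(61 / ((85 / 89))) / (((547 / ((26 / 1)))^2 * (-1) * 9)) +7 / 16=1543544131 / 3662318160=0.42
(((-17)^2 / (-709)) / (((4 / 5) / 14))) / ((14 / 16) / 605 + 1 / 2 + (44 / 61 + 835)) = -0.01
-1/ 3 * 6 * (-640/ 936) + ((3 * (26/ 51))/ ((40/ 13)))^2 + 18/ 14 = 274590259/ 94676400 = 2.90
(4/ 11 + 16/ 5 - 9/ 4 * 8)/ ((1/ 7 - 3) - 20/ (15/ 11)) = 0.82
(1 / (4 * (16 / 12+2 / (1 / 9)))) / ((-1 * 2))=-3 / 464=-0.01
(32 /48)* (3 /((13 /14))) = 28 /13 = 2.15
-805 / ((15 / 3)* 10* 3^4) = -161 / 810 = -0.20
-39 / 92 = -0.42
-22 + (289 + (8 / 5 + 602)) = 4353 / 5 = 870.60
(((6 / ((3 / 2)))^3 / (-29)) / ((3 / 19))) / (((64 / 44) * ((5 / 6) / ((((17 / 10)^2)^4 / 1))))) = -1457933305169 / 1812500000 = -804.38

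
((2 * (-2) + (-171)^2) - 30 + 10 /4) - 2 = 58415 /2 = 29207.50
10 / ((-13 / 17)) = -170 / 13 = -13.08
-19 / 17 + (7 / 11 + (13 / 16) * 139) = 336469 / 2992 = 112.46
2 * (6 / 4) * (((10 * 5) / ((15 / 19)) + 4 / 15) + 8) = 1074 / 5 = 214.80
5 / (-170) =-1 / 34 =-0.03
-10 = -10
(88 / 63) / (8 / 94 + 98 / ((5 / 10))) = 517 / 72576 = 0.01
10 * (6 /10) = 6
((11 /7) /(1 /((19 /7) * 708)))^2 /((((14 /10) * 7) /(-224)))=-3503314045440 /16807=-208443746.38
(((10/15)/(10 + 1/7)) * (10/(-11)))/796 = -35/466257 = -0.00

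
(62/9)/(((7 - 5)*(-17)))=-31/153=-0.20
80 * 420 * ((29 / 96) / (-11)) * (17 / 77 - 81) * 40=360760000 / 121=2981487.60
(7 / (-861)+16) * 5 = 9835 / 123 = 79.96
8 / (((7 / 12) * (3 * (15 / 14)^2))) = 896 / 225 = 3.98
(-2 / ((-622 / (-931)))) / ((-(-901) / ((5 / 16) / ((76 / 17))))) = -245 / 1054912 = -0.00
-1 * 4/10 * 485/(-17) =194/17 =11.41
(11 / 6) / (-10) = -11 / 60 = -0.18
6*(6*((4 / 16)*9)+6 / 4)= 90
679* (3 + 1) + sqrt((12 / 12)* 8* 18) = 2728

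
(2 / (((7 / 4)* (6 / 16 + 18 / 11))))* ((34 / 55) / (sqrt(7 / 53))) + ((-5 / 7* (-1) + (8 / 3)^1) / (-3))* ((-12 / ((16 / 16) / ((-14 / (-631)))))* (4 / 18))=1136 / 17037 + 2176* sqrt(371) / 43365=1.03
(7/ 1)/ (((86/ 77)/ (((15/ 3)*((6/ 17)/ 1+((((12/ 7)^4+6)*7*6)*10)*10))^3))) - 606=31663587667708872876854333478/ 173980870637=181994650054217344.66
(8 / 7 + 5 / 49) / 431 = 61 / 21119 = 0.00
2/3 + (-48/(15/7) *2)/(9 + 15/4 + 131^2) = 684262/1030425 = 0.66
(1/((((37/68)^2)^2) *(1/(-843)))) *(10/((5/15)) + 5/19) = -10364087481600/35609059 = -291051.99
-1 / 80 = -0.01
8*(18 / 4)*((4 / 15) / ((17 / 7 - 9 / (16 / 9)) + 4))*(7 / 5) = 12544 / 1275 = 9.84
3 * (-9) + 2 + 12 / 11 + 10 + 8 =-65 / 11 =-5.91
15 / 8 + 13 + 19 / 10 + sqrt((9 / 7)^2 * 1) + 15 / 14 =5357 / 280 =19.13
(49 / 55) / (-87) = -49 / 4785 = -0.01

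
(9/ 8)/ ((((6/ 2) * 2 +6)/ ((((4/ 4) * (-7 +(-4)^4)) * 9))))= 6723/ 32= 210.09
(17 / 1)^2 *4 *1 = 1156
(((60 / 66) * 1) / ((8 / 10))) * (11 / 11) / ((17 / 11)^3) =3025 / 9826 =0.31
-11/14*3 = -33/14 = -2.36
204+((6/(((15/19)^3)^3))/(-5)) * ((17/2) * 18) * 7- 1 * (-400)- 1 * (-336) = -70107679883902/7119140625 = -9847.77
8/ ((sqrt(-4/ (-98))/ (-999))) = -27972*sqrt(2) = -39558.38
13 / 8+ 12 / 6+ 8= 93 / 8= 11.62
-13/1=-13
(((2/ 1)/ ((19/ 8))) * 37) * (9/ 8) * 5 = 175.26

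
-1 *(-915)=915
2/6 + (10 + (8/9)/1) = 101/9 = 11.22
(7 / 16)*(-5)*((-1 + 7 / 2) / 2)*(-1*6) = 525 / 32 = 16.41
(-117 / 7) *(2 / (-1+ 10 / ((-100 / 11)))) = 780 / 49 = 15.92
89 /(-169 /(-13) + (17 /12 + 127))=1068 /1697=0.63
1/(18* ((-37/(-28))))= 14/333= 0.04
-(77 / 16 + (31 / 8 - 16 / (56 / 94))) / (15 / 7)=407 / 48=8.48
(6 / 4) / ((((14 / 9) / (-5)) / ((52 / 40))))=-351 / 56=-6.27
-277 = -277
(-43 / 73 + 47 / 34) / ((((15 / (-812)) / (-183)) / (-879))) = -42863779266 / 6205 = -6907941.86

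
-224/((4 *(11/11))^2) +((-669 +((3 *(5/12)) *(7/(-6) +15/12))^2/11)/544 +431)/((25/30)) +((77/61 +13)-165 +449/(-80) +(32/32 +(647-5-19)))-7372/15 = 111646508199/233615360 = 477.91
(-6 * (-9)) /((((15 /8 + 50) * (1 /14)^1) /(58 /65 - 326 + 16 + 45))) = -103826016 /26975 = -3848.97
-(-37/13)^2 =-1369/169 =-8.10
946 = 946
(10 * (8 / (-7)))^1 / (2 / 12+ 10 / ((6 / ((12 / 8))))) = -30 / 7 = -4.29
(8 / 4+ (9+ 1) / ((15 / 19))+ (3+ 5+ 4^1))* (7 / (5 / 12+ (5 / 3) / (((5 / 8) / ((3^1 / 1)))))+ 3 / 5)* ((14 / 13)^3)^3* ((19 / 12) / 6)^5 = 24080605751321413 / 252978773724415908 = 0.10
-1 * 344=-344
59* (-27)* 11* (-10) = 175230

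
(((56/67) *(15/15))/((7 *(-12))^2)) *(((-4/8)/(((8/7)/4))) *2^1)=-1/2412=-0.00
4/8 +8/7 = 23/14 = 1.64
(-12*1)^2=144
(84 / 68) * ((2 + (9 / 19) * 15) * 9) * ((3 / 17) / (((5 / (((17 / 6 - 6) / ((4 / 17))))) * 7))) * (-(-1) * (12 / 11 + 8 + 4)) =-89.92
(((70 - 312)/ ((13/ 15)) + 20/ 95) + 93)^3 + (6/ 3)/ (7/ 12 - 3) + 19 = -2812990419820046/ 437007467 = -6436939.03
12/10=6/5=1.20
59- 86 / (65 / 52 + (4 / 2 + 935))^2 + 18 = 1084544317 / 14085009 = 77.00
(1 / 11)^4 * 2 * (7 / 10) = 0.00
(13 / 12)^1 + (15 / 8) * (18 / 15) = 10 / 3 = 3.33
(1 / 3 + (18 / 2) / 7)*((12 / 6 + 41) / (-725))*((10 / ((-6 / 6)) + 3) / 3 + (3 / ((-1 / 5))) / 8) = 73831 / 182700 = 0.40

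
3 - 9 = -6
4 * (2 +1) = 12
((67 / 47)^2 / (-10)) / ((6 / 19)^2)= -1620529 / 795240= -2.04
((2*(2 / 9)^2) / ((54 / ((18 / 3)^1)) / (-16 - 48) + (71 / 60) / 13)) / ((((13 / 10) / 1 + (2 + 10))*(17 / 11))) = -3660800 / 37788093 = -0.10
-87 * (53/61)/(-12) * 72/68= 13833/2074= 6.67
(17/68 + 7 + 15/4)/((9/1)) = 11/9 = 1.22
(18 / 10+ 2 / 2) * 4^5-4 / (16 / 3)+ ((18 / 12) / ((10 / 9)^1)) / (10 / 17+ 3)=874382 / 305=2866.83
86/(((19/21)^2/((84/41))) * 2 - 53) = -1592892/966865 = -1.65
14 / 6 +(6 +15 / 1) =70 / 3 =23.33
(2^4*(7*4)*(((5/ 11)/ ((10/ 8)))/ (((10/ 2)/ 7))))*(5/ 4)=3136/ 11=285.09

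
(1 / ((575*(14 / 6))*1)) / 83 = 3 / 334075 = 0.00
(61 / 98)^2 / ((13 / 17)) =63257 / 124852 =0.51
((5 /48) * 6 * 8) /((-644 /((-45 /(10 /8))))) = 45 /161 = 0.28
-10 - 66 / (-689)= -6824 / 689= -9.90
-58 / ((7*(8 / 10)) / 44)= -3190 / 7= -455.71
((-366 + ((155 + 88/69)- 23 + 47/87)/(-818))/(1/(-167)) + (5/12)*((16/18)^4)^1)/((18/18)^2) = 656695294783831/10739162898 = 61149.58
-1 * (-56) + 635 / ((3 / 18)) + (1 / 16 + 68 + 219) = 66449 / 16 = 4153.06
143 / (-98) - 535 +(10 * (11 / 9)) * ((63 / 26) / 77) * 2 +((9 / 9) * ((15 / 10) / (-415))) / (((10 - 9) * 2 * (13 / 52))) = -283228457 / 528710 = -535.70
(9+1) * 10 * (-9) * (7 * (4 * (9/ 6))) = -37800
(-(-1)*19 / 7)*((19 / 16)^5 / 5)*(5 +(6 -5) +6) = 141137643 / 9175040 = 15.38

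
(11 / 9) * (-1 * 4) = -44 / 9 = -4.89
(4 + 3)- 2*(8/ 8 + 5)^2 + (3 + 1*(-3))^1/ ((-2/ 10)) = -65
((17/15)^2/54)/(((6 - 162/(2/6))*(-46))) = 289/268272000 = 0.00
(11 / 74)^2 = 121 / 5476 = 0.02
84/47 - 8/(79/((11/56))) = 45935/25991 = 1.77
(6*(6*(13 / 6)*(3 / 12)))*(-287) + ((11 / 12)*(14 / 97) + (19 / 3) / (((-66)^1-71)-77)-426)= -125012923 / 20758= -6022.40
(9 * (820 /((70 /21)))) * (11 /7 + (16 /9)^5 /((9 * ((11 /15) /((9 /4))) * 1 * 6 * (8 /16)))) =7946.83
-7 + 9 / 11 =-68 / 11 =-6.18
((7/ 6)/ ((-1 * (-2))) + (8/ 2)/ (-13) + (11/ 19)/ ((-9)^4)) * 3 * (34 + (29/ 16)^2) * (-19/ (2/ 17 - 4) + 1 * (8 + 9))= 24652083351275/ 36508133376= 675.25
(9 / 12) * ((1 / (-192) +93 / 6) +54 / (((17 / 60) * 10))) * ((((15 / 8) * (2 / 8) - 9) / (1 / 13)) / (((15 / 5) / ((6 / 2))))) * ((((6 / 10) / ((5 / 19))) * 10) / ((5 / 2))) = -22815211419 / 870400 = -26212.33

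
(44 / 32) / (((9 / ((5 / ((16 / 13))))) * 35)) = 143 / 8064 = 0.02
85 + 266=351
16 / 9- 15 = -119 / 9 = -13.22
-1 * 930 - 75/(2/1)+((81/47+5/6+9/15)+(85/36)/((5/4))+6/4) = -4064837/4230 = -960.95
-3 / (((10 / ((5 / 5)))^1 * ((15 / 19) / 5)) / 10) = -19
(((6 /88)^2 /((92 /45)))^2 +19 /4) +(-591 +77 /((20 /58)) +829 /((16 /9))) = 16395300901021 /158619422720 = 103.36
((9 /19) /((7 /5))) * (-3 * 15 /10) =-405 /266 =-1.52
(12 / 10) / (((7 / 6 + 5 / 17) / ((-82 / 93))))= -16728 / 23095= -0.72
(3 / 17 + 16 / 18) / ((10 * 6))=163 / 9180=0.02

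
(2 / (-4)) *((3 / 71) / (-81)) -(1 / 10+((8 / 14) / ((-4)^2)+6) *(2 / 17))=-0.81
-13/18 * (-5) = 65/18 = 3.61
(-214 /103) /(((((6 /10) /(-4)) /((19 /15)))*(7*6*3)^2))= 4066 /3679263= 0.00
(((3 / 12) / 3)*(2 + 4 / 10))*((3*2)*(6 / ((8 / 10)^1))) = 9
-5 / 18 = -0.28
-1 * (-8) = 8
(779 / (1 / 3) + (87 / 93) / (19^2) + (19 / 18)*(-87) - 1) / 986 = 150686989 / 66205956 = 2.28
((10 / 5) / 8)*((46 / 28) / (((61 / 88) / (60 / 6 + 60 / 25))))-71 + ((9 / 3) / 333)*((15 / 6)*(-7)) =-63.81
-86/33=-2.61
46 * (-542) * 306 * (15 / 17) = -6731640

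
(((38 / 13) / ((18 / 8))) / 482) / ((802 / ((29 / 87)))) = 38 / 33920991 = 0.00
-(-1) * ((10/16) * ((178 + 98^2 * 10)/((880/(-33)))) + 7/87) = -12556001/5568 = -2255.03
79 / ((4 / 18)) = 355.50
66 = 66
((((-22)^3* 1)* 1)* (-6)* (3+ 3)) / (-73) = -383328 / 73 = -5251.07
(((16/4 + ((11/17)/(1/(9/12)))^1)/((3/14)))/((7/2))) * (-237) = -1417.35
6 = 6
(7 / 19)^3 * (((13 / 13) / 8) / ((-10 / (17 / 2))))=-5831 / 1097440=-0.01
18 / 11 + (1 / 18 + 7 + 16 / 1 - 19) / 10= 4043 / 1980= 2.04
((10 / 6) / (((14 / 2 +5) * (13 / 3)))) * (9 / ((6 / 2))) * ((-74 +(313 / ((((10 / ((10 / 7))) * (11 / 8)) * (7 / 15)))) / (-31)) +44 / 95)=-60148637 / 8254246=-7.29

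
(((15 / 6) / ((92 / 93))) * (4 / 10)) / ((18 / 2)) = 31 / 276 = 0.11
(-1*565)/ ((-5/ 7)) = 791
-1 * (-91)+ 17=108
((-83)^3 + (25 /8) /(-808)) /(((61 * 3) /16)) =-3696031193 /73932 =-49992.31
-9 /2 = -4.50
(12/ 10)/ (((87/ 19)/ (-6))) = -228/ 145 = -1.57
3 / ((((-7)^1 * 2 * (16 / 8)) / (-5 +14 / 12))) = 23 / 56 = 0.41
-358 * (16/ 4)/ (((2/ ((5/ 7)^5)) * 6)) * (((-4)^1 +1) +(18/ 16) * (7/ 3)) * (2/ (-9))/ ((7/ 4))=-1118750/ 1058841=-1.06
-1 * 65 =-65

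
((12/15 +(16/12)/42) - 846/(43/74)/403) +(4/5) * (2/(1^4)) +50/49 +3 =108497863/38210445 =2.84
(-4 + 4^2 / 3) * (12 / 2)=8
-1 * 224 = -224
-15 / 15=-1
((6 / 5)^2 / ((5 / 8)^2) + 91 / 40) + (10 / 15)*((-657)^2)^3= 268084041844174859807 / 5000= 53616808368834971.96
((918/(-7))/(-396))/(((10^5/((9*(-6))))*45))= -153/38500000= -0.00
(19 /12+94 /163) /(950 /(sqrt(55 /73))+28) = -325325 /6439091364+401375 * sqrt(4015) /12878182728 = 0.00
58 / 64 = 29 / 32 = 0.91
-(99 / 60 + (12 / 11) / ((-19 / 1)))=-6657 / 4180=-1.59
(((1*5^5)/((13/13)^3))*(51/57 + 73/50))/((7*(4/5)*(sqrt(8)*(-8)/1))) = -1398125*sqrt(2)/34048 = -58.07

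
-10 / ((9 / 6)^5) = -320 / 243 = -1.32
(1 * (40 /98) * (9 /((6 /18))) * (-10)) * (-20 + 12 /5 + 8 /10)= 12960 /7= 1851.43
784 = 784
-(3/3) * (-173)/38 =173/38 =4.55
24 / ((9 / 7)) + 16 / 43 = 2456 / 129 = 19.04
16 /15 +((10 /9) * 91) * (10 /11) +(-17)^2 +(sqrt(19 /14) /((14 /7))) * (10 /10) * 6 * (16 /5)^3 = 496.51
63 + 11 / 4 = 263 / 4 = 65.75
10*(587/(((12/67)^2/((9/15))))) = 2635043/24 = 109793.46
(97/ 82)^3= 912673/ 551368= 1.66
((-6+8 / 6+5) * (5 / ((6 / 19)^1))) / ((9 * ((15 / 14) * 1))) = 133 / 243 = 0.55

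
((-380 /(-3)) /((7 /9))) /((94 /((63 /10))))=10.91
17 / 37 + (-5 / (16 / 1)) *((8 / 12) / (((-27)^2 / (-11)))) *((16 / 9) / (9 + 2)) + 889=647767900 / 728271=889.46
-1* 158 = -158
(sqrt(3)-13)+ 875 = sqrt(3)+ 862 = 863.73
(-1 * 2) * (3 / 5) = -6 / 5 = -1.20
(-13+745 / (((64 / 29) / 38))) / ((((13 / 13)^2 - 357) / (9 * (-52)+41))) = 175103733 / 11392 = 15370.76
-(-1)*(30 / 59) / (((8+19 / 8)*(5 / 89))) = 4272 / 4897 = 0.87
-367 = -367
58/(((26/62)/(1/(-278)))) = -899/1807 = -0.50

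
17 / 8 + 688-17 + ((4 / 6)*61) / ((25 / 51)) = 151217 / 200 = 756.08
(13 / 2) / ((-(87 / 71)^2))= -65533 / 15138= -4.33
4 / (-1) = -4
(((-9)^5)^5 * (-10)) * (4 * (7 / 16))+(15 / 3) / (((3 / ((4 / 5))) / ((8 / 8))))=75379288707644521820876153 / 6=12563214784607420303479360.00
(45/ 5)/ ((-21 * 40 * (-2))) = 3/ 560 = 0.01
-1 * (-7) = 7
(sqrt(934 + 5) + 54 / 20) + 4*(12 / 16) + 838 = sqrt(939) + 8437 / 10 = 874.34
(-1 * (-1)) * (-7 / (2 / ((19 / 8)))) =-133 / 16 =-8.31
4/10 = 2/5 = 0.40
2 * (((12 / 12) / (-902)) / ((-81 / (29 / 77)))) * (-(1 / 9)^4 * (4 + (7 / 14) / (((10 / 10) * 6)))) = -203 / 31637745612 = -0.00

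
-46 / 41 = -1.12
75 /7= 10.71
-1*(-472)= 472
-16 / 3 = -5.33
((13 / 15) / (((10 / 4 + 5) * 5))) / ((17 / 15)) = 26 / 1275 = 0.02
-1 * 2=-2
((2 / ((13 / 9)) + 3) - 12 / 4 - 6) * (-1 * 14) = 840 / 13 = 64.62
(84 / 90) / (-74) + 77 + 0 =42728 / 555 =76.99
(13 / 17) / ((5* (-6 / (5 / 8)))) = -13 / 816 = -0.02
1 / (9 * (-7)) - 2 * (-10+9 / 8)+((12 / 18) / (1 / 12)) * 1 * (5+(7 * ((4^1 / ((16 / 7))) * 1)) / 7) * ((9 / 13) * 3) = 425513 / 3276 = 129.89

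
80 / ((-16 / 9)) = -45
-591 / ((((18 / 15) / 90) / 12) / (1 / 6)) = -88650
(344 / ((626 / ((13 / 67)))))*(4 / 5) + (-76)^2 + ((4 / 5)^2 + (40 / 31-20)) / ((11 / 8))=1030286254848 / 178777775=5762.94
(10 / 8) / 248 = 5 / 992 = 0.01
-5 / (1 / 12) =-60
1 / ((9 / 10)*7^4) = 10 / 21609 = 0.00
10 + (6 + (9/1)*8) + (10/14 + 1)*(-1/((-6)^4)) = 66527/756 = 88.00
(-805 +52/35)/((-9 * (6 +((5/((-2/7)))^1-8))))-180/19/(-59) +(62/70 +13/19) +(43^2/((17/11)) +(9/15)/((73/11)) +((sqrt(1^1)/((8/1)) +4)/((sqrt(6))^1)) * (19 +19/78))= 16511 * sqrt(6)/1248 +20400043844842/17090412885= 1226.06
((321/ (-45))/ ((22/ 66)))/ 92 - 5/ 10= -337/ 460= -0.73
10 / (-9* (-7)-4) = 10 / 59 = 0.17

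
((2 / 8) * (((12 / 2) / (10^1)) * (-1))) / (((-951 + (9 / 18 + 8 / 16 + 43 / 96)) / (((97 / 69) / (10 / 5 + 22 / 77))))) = 2037 / 20966110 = 0.00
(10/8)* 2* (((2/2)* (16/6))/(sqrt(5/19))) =13.00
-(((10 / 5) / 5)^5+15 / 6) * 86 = -674627 / 3125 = -215.88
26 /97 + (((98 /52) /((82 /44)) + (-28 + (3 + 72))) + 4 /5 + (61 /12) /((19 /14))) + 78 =3855353911 /29469570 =130.82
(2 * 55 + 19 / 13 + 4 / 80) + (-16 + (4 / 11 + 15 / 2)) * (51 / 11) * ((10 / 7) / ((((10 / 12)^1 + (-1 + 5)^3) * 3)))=9528965219 / 85665580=111.23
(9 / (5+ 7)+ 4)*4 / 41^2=19 / 1681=0.01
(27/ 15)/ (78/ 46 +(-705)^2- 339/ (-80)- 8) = 3312/ 914522197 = 0.00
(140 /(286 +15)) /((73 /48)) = 960 /3139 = 0.31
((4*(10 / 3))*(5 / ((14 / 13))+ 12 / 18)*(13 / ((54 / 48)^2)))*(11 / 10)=4081792 / 5103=799.88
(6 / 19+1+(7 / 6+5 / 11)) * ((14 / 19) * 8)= 206248 / 11913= 17.31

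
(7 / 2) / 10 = 7 / 20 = 0.35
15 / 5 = 3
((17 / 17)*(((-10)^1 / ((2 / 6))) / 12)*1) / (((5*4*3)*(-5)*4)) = 1 / 480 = 0.00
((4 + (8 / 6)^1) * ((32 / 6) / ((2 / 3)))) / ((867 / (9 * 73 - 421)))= 30208 / 2601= 11.61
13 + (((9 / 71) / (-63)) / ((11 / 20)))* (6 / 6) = 71051 / 5467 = 13.00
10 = 10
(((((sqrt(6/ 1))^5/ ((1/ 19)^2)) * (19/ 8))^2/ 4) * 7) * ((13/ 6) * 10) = 1733875944255/ 8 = 216734493031.88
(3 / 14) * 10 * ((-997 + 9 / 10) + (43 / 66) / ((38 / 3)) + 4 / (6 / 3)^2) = -12477909 / 5852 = -2132.25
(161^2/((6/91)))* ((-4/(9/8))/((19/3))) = -37740976/171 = -220707.46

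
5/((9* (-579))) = -5/5211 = -0.00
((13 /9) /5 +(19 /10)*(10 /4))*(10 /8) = 907 /144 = 6.30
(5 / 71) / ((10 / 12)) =6 / 71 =0.08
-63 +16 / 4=-59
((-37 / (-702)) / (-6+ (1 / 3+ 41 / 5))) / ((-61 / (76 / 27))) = -185 / 192699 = -0.00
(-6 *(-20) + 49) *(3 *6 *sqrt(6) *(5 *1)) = 15210 *sqrt(6) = 37256.74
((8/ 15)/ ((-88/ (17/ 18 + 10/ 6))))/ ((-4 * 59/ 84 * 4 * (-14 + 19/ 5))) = -329/ 2383128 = -0.00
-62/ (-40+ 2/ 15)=465/ 299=1.56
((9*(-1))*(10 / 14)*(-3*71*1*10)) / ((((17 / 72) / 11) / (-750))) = -56934900000 / 119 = -478444537.82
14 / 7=2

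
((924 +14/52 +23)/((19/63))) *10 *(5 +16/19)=861152985/4693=183497.33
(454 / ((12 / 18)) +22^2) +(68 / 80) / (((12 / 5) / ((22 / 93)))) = 2600467 / 2232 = 1165.08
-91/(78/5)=-35/6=-5.83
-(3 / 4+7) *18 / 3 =-93 / 2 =-46.50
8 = 8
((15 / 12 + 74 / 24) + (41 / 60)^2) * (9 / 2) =17281 / 800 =21.60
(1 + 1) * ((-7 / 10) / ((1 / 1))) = -7 / 5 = -1.40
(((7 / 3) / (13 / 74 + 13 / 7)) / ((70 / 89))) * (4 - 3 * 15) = -945091 / 15795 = -59.83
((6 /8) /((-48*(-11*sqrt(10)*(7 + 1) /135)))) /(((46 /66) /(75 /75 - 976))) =-78975*sqrt(10) /23552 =-10.60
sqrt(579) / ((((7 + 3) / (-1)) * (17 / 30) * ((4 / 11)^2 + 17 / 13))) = -1573 * sqrt(579) / 12835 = -2.95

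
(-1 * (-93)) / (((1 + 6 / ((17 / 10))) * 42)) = 0.49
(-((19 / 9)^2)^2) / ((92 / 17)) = -2215457 / 603612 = -3.67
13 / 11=1.18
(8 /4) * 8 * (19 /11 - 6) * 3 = -2256 /11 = -205.09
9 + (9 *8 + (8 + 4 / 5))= 449 / 5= 89.80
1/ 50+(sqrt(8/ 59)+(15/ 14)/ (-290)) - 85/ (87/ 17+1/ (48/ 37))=-281283509/ 19508300+2 *sqrt(118)/ 59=-14.05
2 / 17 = 0.12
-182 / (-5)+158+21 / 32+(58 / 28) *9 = 239343 / 1120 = 213.70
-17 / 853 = -0.02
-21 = -21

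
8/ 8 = 1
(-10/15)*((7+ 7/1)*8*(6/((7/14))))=-896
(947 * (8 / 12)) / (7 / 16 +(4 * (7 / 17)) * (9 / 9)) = 515168 / 1701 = 302.86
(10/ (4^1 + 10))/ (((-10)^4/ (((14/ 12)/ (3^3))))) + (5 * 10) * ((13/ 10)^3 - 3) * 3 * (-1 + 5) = -156103199/ 324000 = -481.80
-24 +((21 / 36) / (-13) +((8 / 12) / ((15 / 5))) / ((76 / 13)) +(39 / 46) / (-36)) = -9829207 / 409032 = -24.03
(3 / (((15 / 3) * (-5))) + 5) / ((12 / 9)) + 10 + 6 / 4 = 379 / 25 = 15.16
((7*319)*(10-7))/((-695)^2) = 6699/483025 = 0.01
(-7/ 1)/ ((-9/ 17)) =119/ 9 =13.22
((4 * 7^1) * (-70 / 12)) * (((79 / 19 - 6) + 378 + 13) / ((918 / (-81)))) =1811530 / 323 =5608.45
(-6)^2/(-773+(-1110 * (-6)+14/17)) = 612/100093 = 0.01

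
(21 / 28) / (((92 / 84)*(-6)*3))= -7 / 184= -0.04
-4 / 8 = -1 / 2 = -0.50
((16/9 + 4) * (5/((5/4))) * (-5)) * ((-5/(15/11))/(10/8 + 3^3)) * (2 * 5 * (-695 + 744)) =22422400/3051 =7349.20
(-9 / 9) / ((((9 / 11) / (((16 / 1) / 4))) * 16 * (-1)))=11 / 36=0.31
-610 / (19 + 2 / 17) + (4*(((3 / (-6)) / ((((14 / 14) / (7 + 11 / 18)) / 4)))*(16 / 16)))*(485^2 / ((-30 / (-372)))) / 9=-19733376.60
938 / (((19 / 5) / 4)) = 18760 / 19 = 987.37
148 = 148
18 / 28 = 9 / 14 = 0.64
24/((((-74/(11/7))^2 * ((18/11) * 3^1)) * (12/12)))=1331/603729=0.00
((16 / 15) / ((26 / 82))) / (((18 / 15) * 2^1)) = 164 / 117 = 1.40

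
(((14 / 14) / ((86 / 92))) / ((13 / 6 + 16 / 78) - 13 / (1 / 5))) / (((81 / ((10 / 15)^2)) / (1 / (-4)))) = 0.00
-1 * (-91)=91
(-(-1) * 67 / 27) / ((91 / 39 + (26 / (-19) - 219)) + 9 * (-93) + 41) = -1273 / 520200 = -0.00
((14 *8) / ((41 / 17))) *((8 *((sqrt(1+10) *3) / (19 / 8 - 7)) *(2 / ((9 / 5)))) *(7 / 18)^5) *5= -39.49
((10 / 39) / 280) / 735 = 0.00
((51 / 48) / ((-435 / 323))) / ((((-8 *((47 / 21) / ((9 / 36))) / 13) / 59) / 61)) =1798351919 / 3489280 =515.39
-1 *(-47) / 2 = 47 / 2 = 23.50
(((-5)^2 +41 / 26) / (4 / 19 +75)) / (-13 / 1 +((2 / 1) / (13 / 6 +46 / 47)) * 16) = -11645423 / 93145078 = -0.13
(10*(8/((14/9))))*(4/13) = 1440/91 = 15.82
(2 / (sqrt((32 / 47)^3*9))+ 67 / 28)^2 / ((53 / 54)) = 28341*sqrt(94) / 47488+ 77317917 / 10637312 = 13.05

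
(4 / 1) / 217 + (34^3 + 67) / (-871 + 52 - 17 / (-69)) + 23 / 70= -1463119962 / 30647995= -47.74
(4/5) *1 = 4/5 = 0.80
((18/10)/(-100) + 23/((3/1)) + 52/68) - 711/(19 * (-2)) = 13141529/484500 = 27.12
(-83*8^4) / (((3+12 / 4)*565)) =-169984 / 1695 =-100.29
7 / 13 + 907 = 11798 / 13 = 907.54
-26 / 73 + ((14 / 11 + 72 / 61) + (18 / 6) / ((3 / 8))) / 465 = -2533456 / 7592365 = -0.33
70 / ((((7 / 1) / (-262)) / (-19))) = 49780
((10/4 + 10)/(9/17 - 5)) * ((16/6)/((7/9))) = -1275/133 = -9.59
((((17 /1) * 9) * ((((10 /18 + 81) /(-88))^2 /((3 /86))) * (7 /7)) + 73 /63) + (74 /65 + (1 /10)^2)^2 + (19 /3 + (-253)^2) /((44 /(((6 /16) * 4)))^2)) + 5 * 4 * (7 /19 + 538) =21458950521014453 /1468647180000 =14611.37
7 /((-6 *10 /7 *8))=-49 /480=-0.10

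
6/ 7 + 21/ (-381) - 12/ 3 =-2843/ 889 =-3.20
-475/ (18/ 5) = -131.94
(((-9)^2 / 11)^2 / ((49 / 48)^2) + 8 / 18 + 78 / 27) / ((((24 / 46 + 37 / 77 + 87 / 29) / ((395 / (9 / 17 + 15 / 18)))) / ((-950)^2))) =840759870387840625 / 232330021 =3618817175.54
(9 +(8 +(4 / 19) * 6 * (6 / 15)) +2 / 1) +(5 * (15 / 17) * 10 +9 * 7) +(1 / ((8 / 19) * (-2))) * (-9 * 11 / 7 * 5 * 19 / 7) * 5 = 1603286989 / 1266160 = 1266.26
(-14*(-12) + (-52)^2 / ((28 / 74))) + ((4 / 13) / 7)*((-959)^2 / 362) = 7425.96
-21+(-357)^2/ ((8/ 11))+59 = 1402243/ 8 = 175280.38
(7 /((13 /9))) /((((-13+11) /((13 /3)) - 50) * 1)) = -63 /656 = -0.10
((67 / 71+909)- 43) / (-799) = -61553 / 56729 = -1.09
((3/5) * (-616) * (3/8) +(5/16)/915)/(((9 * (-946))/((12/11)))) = 2029099/114257880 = 0.02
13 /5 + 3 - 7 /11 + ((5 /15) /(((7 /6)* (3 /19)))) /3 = 19289 /3465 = 5.57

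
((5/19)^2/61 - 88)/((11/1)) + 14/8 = -6055675/968924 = -6.25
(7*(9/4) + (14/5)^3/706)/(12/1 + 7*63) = 0.03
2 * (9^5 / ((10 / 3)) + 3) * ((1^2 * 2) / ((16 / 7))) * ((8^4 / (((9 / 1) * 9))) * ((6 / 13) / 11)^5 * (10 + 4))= 5968134144 / 2090808005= 2.85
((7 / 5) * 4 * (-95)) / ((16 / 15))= -1995 / 4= -498.75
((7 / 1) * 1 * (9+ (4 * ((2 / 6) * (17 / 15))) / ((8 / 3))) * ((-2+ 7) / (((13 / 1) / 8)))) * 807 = 2161684 / 13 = 166283.38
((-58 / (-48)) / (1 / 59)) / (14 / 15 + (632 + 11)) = 0.11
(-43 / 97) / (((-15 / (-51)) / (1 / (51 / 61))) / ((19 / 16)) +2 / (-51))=-2.64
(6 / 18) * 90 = 30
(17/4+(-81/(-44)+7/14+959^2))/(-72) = -20233127/1584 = -12773.44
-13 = -13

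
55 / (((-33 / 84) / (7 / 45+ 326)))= -410956 / 9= -45661.78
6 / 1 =6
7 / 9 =0.78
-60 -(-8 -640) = 588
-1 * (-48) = 48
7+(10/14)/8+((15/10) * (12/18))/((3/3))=453/56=8.09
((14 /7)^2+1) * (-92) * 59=-27140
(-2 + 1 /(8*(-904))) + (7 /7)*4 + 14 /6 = 4.33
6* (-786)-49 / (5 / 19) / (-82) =-1932629 / 410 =-4713.73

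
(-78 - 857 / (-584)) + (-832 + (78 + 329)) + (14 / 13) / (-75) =-501.55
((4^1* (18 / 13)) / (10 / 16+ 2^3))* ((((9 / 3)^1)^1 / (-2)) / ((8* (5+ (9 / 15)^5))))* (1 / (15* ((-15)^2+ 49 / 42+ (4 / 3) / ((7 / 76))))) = -8750 / 1332027359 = -0.00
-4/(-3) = 4/3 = 1.33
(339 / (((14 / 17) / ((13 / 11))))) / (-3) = -24973 / 154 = -162.16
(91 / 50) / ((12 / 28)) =637 / 150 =4.25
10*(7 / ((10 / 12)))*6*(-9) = -4536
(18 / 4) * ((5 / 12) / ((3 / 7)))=4.38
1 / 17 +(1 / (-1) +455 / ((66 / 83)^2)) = 53216719 / 74052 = 718.64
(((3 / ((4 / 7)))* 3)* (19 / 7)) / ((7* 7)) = 171 / 196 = 0.87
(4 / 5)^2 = 16 / 25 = 0.64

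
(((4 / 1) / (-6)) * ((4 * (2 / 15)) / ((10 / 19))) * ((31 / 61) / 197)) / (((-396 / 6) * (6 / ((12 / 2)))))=2356 / 89226225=0.00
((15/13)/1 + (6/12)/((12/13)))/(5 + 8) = 529/4056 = 0.13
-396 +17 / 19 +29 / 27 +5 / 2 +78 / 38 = -399605 / 1026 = -389.48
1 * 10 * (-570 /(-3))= 1900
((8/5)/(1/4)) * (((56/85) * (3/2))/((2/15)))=4032/85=47.44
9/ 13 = 0.69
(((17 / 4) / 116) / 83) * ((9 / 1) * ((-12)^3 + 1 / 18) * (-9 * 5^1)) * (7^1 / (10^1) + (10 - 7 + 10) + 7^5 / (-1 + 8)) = 114909753573 / 154048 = 745934.73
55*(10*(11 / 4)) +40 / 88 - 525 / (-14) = 17055 / 11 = 1550.45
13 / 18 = 0.72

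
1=1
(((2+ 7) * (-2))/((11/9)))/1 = -162/11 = -14.73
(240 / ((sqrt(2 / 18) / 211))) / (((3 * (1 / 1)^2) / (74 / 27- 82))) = -36123200 / 9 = -4013688.89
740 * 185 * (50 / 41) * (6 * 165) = 6776550000 / 41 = 165281707.32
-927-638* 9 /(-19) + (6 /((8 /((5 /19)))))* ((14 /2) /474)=-7502437 /12008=-624.79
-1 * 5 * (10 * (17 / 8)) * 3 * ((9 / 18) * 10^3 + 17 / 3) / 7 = -644725 / 28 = -23025.89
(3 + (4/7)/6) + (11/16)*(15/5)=1733/336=5.16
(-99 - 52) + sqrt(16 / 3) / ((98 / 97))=-151 + 194 *sqrt(3) / 147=-148.71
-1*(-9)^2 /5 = -81 /5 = -16.20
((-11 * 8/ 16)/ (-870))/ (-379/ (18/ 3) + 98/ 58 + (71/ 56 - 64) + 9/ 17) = -238/ 4656205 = -0.00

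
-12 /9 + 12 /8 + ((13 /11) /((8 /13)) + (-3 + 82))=21407 /264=81.09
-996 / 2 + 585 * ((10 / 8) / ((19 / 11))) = -5673 / 76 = -74.64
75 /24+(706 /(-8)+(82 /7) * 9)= 1137 /56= 20.30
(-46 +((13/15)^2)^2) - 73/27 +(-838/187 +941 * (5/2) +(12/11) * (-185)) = 39724162439/18933750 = 2098.06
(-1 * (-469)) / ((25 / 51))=23919 / 25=956.76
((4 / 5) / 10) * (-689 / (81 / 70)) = -19292 / 405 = -47.63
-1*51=-51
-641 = -641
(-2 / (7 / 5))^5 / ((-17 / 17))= 100000 / 16807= 5.95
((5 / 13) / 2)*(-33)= -165 / 26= -6.35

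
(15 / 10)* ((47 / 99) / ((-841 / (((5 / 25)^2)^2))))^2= 2209 / 1805224239843750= 0.00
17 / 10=1.70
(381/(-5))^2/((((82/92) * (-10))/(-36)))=120193308/5125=23452.35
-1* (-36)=36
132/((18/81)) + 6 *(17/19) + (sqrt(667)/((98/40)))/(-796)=11388/19-5 *sqrt(667)/9751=599.36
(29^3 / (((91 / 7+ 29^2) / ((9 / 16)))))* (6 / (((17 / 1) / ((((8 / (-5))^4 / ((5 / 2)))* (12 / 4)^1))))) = 1011460608 / 22684375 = 44.59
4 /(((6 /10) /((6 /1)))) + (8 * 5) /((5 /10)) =120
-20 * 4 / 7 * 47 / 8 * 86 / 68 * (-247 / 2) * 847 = 302008135 / 34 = 8882592.21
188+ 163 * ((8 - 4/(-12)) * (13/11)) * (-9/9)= -46771/33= -1417.30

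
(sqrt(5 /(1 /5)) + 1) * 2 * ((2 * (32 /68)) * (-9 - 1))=-1920 /17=-112.94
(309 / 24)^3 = 1092727 / 512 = 2134.23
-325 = -325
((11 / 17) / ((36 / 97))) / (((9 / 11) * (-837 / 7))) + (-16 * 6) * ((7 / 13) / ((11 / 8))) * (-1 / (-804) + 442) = -16616.79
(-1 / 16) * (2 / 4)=-1 / 32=-0.03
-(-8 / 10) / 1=4 / 5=0.80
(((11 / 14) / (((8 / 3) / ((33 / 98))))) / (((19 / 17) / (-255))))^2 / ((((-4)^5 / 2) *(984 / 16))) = -7428698088075 / 456477336928256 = -0.02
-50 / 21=-2.38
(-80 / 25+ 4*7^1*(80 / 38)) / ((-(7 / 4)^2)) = -18.20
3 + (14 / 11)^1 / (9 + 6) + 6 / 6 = 674 / 165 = 4.08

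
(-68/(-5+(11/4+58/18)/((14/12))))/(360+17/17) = -2856/1805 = -1.58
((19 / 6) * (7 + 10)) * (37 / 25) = 11951 / 150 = 79.67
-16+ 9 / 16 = -247 / 16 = -15.44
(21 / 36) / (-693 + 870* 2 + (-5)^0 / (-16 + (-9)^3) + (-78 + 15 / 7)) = 36505 / 60774036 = 0.00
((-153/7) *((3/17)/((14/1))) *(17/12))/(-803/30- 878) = 2295/5320028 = 0.00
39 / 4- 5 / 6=107 / 12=8.92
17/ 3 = 5.67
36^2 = 1296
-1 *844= -844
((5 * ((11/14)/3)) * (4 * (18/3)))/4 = 55/7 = 7.86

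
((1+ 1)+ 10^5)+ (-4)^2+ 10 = 100028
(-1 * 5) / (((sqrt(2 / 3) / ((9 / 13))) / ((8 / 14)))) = -90 * sqrt(6) / 91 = -2.42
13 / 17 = 0.76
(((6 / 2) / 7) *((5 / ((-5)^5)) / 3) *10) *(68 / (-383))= 136 / 335125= 0.00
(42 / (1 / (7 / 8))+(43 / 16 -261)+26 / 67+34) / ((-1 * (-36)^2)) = 200651 / 1389312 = 0.14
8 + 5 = 13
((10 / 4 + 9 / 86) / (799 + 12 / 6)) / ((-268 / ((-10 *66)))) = 6160 / 769227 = 0.01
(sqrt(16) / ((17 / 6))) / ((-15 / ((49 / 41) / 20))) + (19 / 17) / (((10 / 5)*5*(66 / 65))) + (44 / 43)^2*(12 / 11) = 5302013111 / 4252884900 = 1.25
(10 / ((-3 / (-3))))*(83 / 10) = 83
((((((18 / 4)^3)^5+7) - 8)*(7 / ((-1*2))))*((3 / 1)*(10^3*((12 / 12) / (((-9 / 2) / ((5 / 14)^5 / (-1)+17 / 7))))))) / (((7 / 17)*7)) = 81442160163185393188625 / 6608781312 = 12323325030487.16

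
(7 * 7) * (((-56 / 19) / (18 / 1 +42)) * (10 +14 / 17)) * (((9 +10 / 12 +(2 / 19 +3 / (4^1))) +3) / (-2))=49243138 / 276165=178.31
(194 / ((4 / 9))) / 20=873 / 40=21.82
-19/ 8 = -2.38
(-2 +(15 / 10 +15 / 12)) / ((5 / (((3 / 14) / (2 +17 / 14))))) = 1 / 100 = 0.01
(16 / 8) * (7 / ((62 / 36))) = 252 / 31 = 8.13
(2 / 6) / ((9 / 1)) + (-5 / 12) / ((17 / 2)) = -11 / 918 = -0.01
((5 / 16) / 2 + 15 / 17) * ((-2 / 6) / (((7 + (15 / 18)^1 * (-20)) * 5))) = 113 / 15776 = 0.01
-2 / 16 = -1 / 8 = -0.12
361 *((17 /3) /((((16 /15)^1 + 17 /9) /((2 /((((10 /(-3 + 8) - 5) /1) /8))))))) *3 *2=-155040 /7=-22148.57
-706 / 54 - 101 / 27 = -454 / 27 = -16.81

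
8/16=1/2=0.50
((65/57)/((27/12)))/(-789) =-260/404757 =-0.00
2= 2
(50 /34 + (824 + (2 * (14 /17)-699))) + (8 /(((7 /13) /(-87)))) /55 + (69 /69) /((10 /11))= 1383827 /13090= 105.72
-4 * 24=-96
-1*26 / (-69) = 26 / 69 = 0.38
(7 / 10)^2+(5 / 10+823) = 82399 / 100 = 823.99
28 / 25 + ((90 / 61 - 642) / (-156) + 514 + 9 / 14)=144289581 / 277550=519.87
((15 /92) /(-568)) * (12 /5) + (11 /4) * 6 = 215547 /13064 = 16.50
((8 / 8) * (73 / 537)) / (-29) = -73 / 15573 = -0.00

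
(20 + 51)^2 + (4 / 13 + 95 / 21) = 1377512 / 273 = 5045.83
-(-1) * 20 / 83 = 20 / 83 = 0.24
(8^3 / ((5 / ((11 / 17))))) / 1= 5632 / 85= 66.26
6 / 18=1 / 3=0.33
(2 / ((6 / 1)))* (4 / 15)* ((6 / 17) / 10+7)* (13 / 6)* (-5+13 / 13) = -5.42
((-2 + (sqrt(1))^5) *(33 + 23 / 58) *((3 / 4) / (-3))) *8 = 1937 / 29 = 66.79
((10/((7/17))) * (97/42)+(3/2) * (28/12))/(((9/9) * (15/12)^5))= 8969728/459375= 19.53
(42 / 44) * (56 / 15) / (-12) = -49 / 165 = -0.30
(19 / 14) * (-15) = -285 / 14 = -20.36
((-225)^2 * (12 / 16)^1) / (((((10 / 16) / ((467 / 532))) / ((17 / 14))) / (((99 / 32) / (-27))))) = -884206125 / 119168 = -7419.83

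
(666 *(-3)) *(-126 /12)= 20979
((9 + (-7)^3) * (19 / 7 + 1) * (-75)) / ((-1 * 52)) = -12525 / 7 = -1789.29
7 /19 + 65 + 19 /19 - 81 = -278 /19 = -14.63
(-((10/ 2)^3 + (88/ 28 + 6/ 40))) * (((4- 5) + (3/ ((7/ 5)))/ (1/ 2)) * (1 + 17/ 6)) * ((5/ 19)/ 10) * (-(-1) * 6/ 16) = -9501369/ 595840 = -15.95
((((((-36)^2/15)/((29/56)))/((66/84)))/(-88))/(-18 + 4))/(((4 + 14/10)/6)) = 672/3509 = 0.19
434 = 434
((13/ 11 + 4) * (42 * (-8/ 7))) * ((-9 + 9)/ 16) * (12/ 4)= 0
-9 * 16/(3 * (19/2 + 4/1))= -32/9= -3.56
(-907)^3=-746142643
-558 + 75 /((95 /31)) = -10137 /19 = -533.53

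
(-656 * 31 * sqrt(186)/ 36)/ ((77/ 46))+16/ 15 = 16/ 15 - 233864 * sqrt(186)/ 693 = -4601.36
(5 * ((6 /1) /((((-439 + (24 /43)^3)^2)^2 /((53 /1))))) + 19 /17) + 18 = 19.12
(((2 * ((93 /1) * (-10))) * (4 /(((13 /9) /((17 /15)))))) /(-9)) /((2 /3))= 12648 /13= 972.92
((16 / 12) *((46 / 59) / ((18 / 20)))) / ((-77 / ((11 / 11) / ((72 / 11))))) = -230 / 100359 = -0.00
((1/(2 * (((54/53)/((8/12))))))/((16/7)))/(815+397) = 371/3141504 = 0.00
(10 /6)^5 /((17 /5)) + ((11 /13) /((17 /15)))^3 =11012414500 /2622908223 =4.20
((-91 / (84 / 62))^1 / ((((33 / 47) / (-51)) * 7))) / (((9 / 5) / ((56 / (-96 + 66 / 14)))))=-45079580 / 189783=-237.53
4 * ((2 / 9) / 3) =8 / 27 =0.30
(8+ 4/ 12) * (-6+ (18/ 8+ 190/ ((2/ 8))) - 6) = 75025/ 12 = 6252.08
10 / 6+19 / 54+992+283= 68959 / 54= 1277.02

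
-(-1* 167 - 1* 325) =492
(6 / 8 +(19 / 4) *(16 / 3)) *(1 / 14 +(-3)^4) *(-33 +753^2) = 8392544120 / 7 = 1198934874.29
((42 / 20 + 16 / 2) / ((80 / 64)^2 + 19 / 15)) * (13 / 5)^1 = 31512 / 3395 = 9.28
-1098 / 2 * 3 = -1647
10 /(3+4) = 10 /7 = 1.43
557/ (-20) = -557/ 20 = -27.85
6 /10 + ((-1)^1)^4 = 8 /5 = 1.60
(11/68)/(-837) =-11/56916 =-0.00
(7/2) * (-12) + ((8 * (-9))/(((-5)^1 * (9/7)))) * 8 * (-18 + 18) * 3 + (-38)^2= 1402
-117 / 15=-39 / 5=-7.80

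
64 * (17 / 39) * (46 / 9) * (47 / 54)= 1176128 / 9477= 124.10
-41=-41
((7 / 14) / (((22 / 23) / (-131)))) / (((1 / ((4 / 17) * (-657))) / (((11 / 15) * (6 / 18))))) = 219949 / 85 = 2587.64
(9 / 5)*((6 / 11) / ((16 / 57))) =1539 / 440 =3.50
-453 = -453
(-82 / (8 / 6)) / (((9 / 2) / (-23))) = 943 / 3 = 314.33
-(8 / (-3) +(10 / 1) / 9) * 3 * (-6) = -28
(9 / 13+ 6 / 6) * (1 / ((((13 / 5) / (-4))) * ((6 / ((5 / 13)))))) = -1100 / 6591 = -0.17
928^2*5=4305920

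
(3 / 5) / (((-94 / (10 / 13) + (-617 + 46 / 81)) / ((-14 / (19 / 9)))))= 15309 / 2841887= 0.01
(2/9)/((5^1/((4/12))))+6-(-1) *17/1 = 3107/135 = 23.01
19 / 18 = 1.06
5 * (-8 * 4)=-160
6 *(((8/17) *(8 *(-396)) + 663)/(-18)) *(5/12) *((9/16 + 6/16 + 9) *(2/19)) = 1243115/10336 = 120.27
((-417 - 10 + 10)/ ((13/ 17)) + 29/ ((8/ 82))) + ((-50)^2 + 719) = 154489/ 52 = 2970.94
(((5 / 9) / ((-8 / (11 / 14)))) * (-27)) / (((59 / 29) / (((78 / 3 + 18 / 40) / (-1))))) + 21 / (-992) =-15711189 / 819392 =-19.17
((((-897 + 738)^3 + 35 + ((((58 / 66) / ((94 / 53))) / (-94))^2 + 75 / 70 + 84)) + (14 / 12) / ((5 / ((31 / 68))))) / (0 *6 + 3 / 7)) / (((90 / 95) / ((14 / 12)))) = -27044956631379382807223 / 2341548890429760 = -11550028.59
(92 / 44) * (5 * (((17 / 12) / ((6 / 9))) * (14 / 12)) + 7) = 21413 / 528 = 40.55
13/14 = 0.93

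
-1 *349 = -349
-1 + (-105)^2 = 11024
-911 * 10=-9110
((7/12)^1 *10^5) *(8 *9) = 4200000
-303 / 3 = -101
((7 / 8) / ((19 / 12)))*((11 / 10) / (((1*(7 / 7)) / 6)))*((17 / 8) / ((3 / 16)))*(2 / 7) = 1122 / 95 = 11.81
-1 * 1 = -1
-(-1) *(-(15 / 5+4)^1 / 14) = -1 / 2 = -0.50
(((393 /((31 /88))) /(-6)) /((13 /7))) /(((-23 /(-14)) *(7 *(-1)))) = 80696 /9269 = 8.71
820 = 820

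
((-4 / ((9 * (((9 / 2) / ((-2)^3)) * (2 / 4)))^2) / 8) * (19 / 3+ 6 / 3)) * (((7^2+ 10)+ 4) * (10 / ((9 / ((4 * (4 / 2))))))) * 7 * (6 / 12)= -25088000 / 19683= -1274.60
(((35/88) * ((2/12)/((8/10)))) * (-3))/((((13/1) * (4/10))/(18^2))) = -15.49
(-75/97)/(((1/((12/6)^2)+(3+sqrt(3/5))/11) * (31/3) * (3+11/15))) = -4269375/109328506+74250 * sqrt(15)/54664253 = -0.03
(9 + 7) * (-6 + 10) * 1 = 64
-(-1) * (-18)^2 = 324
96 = 96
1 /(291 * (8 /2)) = 1 /1164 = 0.00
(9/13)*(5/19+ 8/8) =216/247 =0.87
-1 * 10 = -10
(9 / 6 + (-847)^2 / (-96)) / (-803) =717265 / 77088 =9.30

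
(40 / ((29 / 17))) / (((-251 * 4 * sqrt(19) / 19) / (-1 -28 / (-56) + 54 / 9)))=-935 * sqrt(19) / 7279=-0.56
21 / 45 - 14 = -203 / 15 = -13.53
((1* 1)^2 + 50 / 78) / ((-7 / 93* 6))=-992 / 273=-3.63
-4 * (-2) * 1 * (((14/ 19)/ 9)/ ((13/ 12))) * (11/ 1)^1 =4928/ 741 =6.65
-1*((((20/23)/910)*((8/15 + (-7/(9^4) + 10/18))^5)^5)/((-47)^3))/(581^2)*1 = 3786017824727417842443193713422057326881250017241638397437193065479816712998316585177618019871193276544307953664/16928637260545168755923730013337842244789421767162708225328888855112230420864370169730948048749053129759267866611480712890625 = 0.00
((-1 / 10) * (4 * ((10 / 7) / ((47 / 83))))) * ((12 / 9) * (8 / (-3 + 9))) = -5312 / 2961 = -1.79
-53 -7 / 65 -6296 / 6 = -214976 / 195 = -1102.44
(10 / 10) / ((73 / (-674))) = -674 / 73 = -9.23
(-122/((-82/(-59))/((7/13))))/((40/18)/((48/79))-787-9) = 2720844/45610409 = 0.06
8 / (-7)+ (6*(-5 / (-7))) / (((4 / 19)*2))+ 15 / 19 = 5227 / 532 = 9.83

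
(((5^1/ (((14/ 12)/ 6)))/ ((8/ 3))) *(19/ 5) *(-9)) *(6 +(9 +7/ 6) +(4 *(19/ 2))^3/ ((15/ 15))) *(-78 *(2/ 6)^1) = 941269329/ 2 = 470634664.50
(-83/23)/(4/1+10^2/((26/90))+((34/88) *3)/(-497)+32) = -23595572/2498709903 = -0.01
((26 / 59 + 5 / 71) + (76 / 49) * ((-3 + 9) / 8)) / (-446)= -171841 / 45773203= -0.00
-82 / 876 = -41 / 438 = -0.09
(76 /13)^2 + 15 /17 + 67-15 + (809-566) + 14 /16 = 7606207 /22984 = 330.93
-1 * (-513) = 513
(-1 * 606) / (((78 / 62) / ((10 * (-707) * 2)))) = 88544680 / 13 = 6811129.23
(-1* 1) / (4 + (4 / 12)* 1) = -3 / 13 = -0.23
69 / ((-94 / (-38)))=1311 / 47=27.89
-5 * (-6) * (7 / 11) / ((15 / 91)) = 1274 / 11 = 115.82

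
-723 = -723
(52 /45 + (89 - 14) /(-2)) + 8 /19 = -61429 /1710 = -35.92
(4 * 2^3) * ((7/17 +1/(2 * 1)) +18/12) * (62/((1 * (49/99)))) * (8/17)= 64424448/14161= 4549.43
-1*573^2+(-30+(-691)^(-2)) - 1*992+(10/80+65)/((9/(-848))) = -1441698969176/4297329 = -335487.22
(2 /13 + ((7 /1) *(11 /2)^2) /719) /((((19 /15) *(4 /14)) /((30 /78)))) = 8800575 /18469672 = 0.48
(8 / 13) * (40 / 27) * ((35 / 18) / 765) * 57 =21280 / 161109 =0.13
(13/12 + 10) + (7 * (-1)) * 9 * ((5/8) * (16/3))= -2387/12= -198.92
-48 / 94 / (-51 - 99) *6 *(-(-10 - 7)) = 408 / 1175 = 0.35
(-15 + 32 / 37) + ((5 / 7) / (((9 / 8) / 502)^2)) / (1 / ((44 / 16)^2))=22564141619 / 20979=1075558.49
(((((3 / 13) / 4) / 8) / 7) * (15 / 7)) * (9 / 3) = 135 / 20384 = 0.01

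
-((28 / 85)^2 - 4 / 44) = -1399 / 79475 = -0.02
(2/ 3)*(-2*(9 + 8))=-68/ 3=-22.67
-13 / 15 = -0.87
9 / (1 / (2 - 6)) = -36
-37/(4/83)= -3071/4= -767.75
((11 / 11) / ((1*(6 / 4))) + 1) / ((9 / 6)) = 10 / 9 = 1.11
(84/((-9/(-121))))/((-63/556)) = -269104/27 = -9966.81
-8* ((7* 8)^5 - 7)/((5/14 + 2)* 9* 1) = -61681958128/297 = -207683360.70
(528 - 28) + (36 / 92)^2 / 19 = 5025581 / 10051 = 500.01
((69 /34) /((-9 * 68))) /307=-23 /2129352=-0.00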